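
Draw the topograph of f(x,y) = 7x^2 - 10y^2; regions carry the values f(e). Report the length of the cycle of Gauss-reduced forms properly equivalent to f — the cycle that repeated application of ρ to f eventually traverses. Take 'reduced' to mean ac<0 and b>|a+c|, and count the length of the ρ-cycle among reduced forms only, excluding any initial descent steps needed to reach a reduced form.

D = 280, ⌊√D⌋ = 16
descent: ρ → (-10,0,7)
descent: ρ → (7,14,-3)  [lands on river]
river: ρ → (-3,16,2)
river: ρ → (2,16,-3)
river: ρ → (-3,14,7)
ρ-cycle length = 4 (tail of 2 descent steps not counted)

4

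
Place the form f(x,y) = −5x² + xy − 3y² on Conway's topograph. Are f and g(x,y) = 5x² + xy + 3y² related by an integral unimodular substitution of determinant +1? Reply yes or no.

D₁ = -59, D₂ = -59
f is negative-definite; reduce −f:
−f: flip: (5,-1,3)→(3,1,5)
−f: reduced (well bottom): (3,1,5) with a≤c, −a<b≤a
flip sign back: reduced form of f is (-3,-1,-5)
g: flip: (5,1,3)→(3,-1,5)
g: reduced (well bottom): (3,-1,5) with a≤c, −a<b≤a
reduced forms (-3, -1, -5) vs (3, -1, 5) ⇒ inequivalent

no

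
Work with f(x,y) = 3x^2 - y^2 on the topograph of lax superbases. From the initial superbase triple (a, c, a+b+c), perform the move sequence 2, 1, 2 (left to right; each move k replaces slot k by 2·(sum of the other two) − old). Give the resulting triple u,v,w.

start (3,-1,2) = (f(1,0),f(0,1),f(1,1))
replace slot 2: 2·(3+2) − (-1) = 11 → (3,11,2)
replace slot 1: 2·(11+2) − 3 = 23 → (23,11,2)
replace slot 2: 2·(23+2) − 11 = 39 → (23,39,2)

23,39,2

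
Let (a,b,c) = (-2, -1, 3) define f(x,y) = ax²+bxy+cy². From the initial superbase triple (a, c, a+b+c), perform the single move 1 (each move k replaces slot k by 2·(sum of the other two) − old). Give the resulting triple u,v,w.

start (-2,3,0) = (f(1,0),f(0,1),f(1,1))
replace slot 1: 2·(3+0) − (-2) = 8 → (8,3,0)

8,3,0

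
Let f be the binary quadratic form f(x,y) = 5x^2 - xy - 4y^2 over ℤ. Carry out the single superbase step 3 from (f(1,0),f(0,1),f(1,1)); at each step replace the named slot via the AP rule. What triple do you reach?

start (5,-4,0) = (f(1,0),f(0,1),f(1,1))
replace slot 3: 2·(5+(-4)) − 0 = 2 → (5,-4,2)

5,-4,2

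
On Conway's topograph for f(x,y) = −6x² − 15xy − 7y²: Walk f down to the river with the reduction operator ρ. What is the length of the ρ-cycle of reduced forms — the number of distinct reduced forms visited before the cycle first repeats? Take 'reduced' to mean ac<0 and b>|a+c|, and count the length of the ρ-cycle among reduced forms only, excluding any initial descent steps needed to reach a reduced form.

D = 57, ⌊√D⌋ = 7
descent: ρ → (-7,1,2)
descent: ρ → (2,7,-1)  [lands on river]
river: ρ → (-1,7,2)
river: ρ → (2,5,-4)
river: ρ → (-4,3,3)
river: ρ → (3,3,-4)
river: ρ → (-4,5,2)
ρ-cycle length = 6 (tail of 2 descent steps not counted)

6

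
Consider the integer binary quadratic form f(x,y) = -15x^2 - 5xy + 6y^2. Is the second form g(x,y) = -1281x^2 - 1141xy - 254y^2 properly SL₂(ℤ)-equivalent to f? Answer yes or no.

D₁ = 385, D₂ = 385
river cycle of f (length 12): (6, 17, -4), (-4, 15, 10), (10, 5, -9), (-9, 13, 6), (6, 11, -11), (-11, 11, 6), (6, 13, -9), (-9, 5, 10), (10, 15, -4), (-4, 17, 6), … (2 more)
river cycle of g (length 12): (6, 17, -4), (-4, 15, 10), (10, 5, -9), (-9, 13, 6), (6, 11, -11), (-11, 11, 6), (6, 13, -9), (-9, 5, 10), (10, 15, -4), (-4, 17, 6), … (2 more)
cycles coincide ⇒ equivalent

yes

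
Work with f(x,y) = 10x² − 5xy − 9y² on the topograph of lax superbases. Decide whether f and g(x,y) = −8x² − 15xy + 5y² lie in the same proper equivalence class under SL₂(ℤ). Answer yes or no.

D₁ = 385, D₂ = 385
river cycle of f (length 12): (-9, 5, 10), (10, 15, -4), (-4, 17, 6), (6, 19, -1), (-1, 19, 6), (6, 17, -4), (-4, 15, 10), (10, 5, -9), (-9, 13, 6), (6, 11, -11), … (2 more)
river cycle of g (length 10): (5, 15, -8), (-8, 17, 3), (3, 19, -2), (-2, 17, 12), (12, 7, -7), (-7, 7, 12), (12, 17, -2), (-2, 19, 3), (3, 17, -8), (-8, 15, 5)
cycles differ ⇒ inequivalent

no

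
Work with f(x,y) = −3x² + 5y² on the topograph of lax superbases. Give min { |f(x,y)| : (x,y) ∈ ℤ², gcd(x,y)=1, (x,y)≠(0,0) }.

descent: ρ → (5,0,-3)
descent: ρ → (-3,6,2)  [lands on river]
river: ρ → (2,6,-3)
closes: descent 2, river 2
min |a| on river = 2

2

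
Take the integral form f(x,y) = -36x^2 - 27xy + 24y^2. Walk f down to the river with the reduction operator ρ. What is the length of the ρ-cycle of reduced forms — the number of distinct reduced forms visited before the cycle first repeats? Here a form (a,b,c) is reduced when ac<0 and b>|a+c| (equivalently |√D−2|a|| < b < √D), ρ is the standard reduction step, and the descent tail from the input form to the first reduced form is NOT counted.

D = 4185, ⌊√D⌋ = 64
descent: ρ → (24,27,-36)  [lands on river]
river: ρ → (-36,45,15)
river: ρ → (15,45,-36)
river: ρ → (-36,27,24)
river: ρ → (24,21,-39)
river: ρ → (-39,57,6)
river: ρ → (6,63,-9)
river: ρ → (-9,63,6)
river: ρ → (6,57,-39)
river: ρ → (-39,21,24)
ρ-cycle length = 10 (tail of 1 descent step not counted)

10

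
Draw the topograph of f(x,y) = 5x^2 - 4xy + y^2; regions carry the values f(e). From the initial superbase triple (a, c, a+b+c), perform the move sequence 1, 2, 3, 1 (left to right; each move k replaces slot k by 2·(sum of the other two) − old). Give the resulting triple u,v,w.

start (5,1,2) = (f(1,0),f(0,1),f(1,1))
replace slot 1: 2·(1+2) − 5 = 1 → (1,1,2)
replace slot 2: 2·(1+2) − 1 = 5 → (1,5,2)
replace slot 3: 2·(1+5) − 2 = 10 → (1,5,10)
replace slot 1: 2·(5+10) − 1 = 29 → (29,5,10)

29,5,10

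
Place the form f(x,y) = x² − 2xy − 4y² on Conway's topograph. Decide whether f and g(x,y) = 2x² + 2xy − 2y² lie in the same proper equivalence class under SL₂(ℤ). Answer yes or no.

D₁ = 20, D₂ = 20
river cycle of f (length 2): (1, 4, -1), (-1, 4, 1)
river cycle of g (length 2): (-2, 2, 2), (2, 2, -2)
cycles differ ⇒ inequivalent

no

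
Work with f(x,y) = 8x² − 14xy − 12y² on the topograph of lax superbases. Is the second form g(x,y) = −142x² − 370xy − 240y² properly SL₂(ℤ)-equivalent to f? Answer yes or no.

D₁ = 580, D₂ = 580
river cycle of f (length 10): (-12, 14, 8), (8, 18, -8), (-8, 14, 12), (12, 10, -10), (-10, 10, 12), (12, 14, -8), (-8, 18, 8), (8, 14, -12), (-12, 10, 10), (10, 10, -12)
river cycle of g (length 10): (-12, 14, 8), (8, 18, -8), (-8, 14, 12), (12, 10, -10), (-10, 10, 12), (12, 14, -8), (-8, 18, 8), (8, 14, -12), (-12, 10, 10), (10, 10, -12)
cycles coincide ⇒ equivalent

yes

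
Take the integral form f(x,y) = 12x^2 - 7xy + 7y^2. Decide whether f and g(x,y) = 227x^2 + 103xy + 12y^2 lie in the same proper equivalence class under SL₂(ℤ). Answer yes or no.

D₁ = -287, D₂ = -287
f: flip: (12,-7,7)→(7,7,12)
f: reduced (well bottom): (7,7,12) with a≤c, −a<b≤a
g: flip: (227,103,12)→(12,-103,227)
g: translate: b→-7 (≡-103 mod 24), so (12,-103,227)→(12,-7,7)
g: flip: (12,-7,7)→(7,7,12)
g: reduced (well bottom): (7,7,12) with a≤c, −a<b≤a
reduced forms (7, 7, 12) vs (7, 7, 12) ⇒ equivalent

yes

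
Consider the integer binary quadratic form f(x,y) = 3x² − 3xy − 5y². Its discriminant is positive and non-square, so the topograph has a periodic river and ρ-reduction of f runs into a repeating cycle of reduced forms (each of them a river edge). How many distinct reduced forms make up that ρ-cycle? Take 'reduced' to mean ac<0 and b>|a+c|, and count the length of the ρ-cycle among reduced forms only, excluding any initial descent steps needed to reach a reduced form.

D = 69, ⌊√D⌋ = 8
descent: ρ → (-5,3,3)  [lands on river]
river: ρ → (3,3,-5)
river: ρ → (-5,7,1)
river: ρ → (1,7,-5)
ρ-cycle length = 4 (tail of 1 descent step not counted)

4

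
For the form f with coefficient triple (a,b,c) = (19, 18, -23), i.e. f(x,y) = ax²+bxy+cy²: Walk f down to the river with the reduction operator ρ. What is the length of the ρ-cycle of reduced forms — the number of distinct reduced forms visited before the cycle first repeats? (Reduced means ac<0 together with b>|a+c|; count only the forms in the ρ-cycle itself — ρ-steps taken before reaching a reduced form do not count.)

D = 2072, ⌊√D⌋ = 45
river: ρ → (-23,28,14)
river: ρ → (14,28,-23)
river: ρ → (-23,18,19)
river: ρ → (19,20,-22)
river: ρ → (-22,24,17)
river: ρ → (17,44,-2)
river: ρ → (-2,44,17)
river: ρ → (17,24,-22)
river: ρ → (-22,20,19)
river: ρ → (19,18,-23)
ρ-cycle length = 10 (tail of 0 descent steps not counted)

10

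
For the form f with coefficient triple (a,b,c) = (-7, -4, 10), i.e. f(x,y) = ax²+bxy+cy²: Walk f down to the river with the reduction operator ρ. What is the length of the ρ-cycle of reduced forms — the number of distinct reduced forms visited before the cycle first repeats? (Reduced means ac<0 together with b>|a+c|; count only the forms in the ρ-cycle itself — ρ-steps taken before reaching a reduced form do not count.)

D = 296, ⌊√D⌋ = 17
descent: ρ → (10,4,-7)  [lands on river]
river: ρ → (-7,10,7)
river: ρ → (7,4,-10)
river: ρ → (-10,16,1)
river: ρ → (1,16,-10)
river: ρ → (-10,4,7)
river: ρ → (7,10,-7)
river: ρ → (-7,4,10)
river: ρ → (10,16,-1)
river: ρ → (-1,16,10)
ρ-cycle length = 10 (tail of 1 descent step not counted)

10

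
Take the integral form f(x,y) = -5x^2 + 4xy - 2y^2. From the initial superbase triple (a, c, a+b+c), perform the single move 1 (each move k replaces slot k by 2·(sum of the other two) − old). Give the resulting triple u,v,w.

start (-5,-2,-3) = (f(1,0),f(0,1),f(1,1))
replace slot 1: 2·((-2)+(-3)) − (-5) = -5 → (-5,-2,-3)

-5,-2,-3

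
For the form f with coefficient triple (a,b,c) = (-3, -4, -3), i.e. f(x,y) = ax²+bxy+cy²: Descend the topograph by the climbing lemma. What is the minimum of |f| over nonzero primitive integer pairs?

translate: b→-2 (≡4 mod 6), so (3,4,3)→(3,-2,2)
flip: (3,-2,2)→(2,2,3)
reduced (well bottom): (2,2,3) with a≤c, −a<b≤a
well minimum |f| = |-2| = 2 (negative-definite)

2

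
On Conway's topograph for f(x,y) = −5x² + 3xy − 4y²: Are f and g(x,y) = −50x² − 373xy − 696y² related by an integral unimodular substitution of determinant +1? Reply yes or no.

D₁ = -71, D₂ = -71
f is negative-definite; reduce −f:
−f: flip: (5,-3,4)→(4,3,5)
−f: reduced (well bottom): (4,3,5) with a≤c, −a<b≤a
flip sign back: reduced form of f is (-4,-3,-5)
g is negative-definite; reduce −g:
−g: translate: b→-27 (≡373 mod 100), so (50,373,696)→(50,-27,4)
−g: flip: (50,-27,4)→(4,27,50)
−g: translate: b→3 (≡27 mod 8), so (4,27,50)→(4,3,5)
−g: reduced (well bottom): (4,3,5) with a≤c, −a<b≤a
flip sign back: reduced form of g is (-4,-3,-5)
reduced forms (-4, -3, -5) vs (-4, -3, -5) ⇒ equivalent

yes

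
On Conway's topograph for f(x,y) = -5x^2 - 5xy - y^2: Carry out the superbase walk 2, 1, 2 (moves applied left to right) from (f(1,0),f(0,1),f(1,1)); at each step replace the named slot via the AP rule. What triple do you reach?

start (-5,-1,-11) = (f(1,0),f(0,1),f(1,1))
replace slot 2: 2·((-5)+(-11)) − (-1) = -31 → (-5,-31,-11)
replace slot 1: 2·((-31)+(-11)) − (-5) = -79 → (-79,-31,-11)
replace slot 2: 2·((-79)+(-11)) − (-31) = -149 → (-79,-149,-11)

-79,-149,-11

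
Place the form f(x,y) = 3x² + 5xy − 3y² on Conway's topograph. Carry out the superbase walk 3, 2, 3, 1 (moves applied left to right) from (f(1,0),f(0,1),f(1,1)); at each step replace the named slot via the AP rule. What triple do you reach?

start (3,-3,5) = (f(1,0),f(0,1),f(1,1))
replace slot 3: 2·(3+(-3)) − 5 = -5 → (3,-3,-5)
replace slot 2: 2·(3+(-5)) − (-3) = -1 → (3,-1,-5)
replace slot 3: 2·(3+(-1)) − (-5) = 9 → (3,-1,9)
replace slot 1: 2·((-1)+9) − 3 = 13 → (13,-1,9)

13,-1,9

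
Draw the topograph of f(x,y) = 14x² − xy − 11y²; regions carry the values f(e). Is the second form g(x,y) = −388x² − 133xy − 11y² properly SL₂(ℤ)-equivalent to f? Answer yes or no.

D₁ = 617, D₂ = 617
river cycle of f (length 34): (-11, 23, 2), (2, 21, -22), (-22, 23, 1), (1, 23, -22), (-22, 21, 2), (2, 23, -11), (-11, 21, 4), (4, 19, -16), (-16, 13, 7), (7, 15, -14), … (24 more)
river cycle of g (length 34): (-11, 23, 2), (2, 21, -22), (-22, 23, 1), (1, 23, -22), (-22, 21, 2), (2, 23, -11), (-11, 21, 4), (4, 19, -16), (-16, 13, 7), (7, 15, -14), … (24 more)
cycles coincide ⇒ equivalent

yes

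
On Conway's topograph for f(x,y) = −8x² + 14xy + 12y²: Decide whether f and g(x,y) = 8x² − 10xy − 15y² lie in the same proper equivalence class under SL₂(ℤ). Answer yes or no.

D₁ = 580, D₂ = 580
river cycle of f (length 10): (12, 10, -10), (-10, 10, 12), (12, 14, -8), (-8, 18, 8), (8, 14, -12), (-12, 10, 10), (10, 10, -12), (-12, 14, 8), (8, 18, -8), (-8, 14, 12)
river cycle of g (length 6): (-15, 10, 8), (8, 22, -3), (-3, 20, 15), (15, 10, -8), (-8, 22, 3), (3, 20, -15)
cycles differ ⇒ inequivalent

no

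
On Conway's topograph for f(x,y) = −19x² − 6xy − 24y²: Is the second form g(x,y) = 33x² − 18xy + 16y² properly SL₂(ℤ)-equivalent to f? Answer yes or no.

D₁ = -1788, D₂ = -1788
f is negative-definite; reduce −f:
−f: reduced (well bottom): (19,6,24) with a≤c, −a<b≤a
flip sign back: reduced form of f is (-19,-6,-24)
g: flip: (33,-18,16)→(16,18,33)
g: translate: b→-14 (≡18 mod 32), so (16,18,33)→(16,-14,31)
g: reduced (well bottom): (16,-14,31) with a≤c, −a<b≤a
reduced forms (-19, -6, -24) vs (16, -14, 31) ⇒ inequivalent

no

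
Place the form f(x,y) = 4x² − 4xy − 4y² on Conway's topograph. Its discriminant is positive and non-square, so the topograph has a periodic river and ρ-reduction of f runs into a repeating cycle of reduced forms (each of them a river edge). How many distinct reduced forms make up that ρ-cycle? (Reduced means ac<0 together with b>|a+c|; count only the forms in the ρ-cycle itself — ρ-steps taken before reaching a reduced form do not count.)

D = 80, ⌊√D⌋ = 8
descent: ρ → (-4,4,4)  [lands on river]
river: ρ → (4,4,-4)
ρ-cycle length = 2 (tail of 1 descent step not counted)

2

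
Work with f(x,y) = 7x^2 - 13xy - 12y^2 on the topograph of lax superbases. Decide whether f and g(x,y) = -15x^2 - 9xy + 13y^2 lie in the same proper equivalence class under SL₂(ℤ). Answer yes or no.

D₁ = 505, D₂ = 861
discriminants differ ⇒ not SL₂(ℤ)-equivalent

no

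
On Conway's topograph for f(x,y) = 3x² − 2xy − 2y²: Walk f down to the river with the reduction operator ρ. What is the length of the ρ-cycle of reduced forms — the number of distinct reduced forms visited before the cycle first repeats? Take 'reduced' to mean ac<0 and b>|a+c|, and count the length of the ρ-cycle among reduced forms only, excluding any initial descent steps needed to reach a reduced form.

D = 28, ⌊√D⌋ = 5
descent: ρ → (-2,2,3)  [lands on river]
river: ρ → (3,4,-1)
river: ρ → (-1,4,3)
river: ρ → (3,2,-2)
ρ-cycle length = 4 (tail of 1 descent step not counted)

4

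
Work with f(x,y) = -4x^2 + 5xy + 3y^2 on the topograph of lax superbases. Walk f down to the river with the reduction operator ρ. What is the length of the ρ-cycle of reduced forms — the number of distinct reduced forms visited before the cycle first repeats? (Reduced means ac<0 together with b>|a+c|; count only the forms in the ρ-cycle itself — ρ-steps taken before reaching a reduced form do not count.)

D = 73, ⌊√D⌋ = 8
river: ρ → (3,7,-2)
river: ρ → (-2,5,6)
river: ρ → (6,7,-1)
river: ρ → (-1,7,6)
river: ρ → (6,5,-2)
river: ρ → (-2,7,3)
river: ρ → (3,5,-4)
river: ρ → (-4,3,4)
river: ρ → (4,5,-3)
river: ρ → (-3,7,2)
river: ρ → (2,5,-6)
river: ρ → (-6,7,1)
river: ρ → (1,7,-6)
river: ρ → (-6,5,2)
river: ρ → (2,7,-3)
river: ρ → (-3,5,4)
river: ρ → (4,3,-4)
river: ρ → (-4,5,3)
ρ-cycle length = 18 (tail of 0 descent steps not counted)

18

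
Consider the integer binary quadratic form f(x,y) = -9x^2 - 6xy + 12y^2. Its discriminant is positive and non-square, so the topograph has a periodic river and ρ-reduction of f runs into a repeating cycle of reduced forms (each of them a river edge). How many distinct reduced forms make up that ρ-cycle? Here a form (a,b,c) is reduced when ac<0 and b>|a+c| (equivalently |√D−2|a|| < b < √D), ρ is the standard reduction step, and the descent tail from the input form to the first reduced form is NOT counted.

D = 468, ⌊√D⌋ = 21
descent: ρ → (12,6,-9)  [lands on river]
river: ρ → (-9,12,9)
river: ρ → (9,6,-12)
river: ρ → (-12,18,3)
river: ρ → (3,18,-12)
river: ρ → (-12,6,9)
river: ρ → (9,12,-9)
river: ρ → (-9,6,12)
river: ρ → (12,18,-3)
river: ρ → (-3,18,12)
ρ-cycle length = 10 (tail of 1 descent step not counted)

10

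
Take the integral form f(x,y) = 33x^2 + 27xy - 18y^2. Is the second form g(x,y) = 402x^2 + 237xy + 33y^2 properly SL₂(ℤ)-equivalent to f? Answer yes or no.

D₁ = 3105, D₂ = 3105
river cycle of f (length 10): (-18, 45, 15), (15, 45, -18), (-18, 27, 33), (33, 39, -12), (-12, 33, 42), (42, 51, -3), (-3, 51, 42), (42, 33, -12), (-12, 39, 33), (33, 27, -18)
river cycle of g (length 10): (33, 27, -18), (-18, 45, 15), (15, 45, -18), (-18, 27, 33), (33, 39, -12), (-12, 33, 42), (42, 51, -3), (-3, 51, 42), (42, 33, -12), (-12, 39, 33)
cycles coincide ⇒ equivalent

yes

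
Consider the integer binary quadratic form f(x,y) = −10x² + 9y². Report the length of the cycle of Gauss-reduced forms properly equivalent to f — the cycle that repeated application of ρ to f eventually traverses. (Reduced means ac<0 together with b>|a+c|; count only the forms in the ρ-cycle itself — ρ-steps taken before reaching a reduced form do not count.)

D = 360, ⌊√D⌋ = 18
descent: ρ → (9,18,-1)  [lands on river]
river: ρ → (-1,18,9)
ρ-cycle length = 2 (tail of 1 descent step not counted)

2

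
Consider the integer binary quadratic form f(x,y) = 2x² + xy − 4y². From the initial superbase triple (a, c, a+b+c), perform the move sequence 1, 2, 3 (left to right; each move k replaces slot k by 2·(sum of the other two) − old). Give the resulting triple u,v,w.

start (2,-4,-1) = (f(1,0),f(0,1),f(1,1))
replace slot 1: 2·((-4)+(-1)) − 2 = -12 → (-12,-4,-1)
replace slot 2: 2·((-12)+(-1)) − (-4) = -22 → (-12,-22,-1)
replace slot 3: 2·((-12)+(-22)) − (-1) = -67 → (-12,-22,-67)

-12,-22,-67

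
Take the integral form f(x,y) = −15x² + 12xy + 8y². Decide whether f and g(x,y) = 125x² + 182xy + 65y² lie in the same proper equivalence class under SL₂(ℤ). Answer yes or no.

D₁ = 624, D₂ = 624
river cycle of f (length 4): (8, 20, -7), (-7, 22, 5), (5, 18, -15), (-15, 12, 8)
river cycle of g (length 4): (8, 20, -7), (-7, 22, 5), (5, 18, -15), (-15, 12, 8)
cycles coincide ⇒ equivalent

yes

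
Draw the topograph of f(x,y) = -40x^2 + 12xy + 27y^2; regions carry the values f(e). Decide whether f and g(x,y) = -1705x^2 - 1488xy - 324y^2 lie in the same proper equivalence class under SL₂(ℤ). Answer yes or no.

D₁ = 4464, D₂ = 4464
river cycle of f (length 12): (27, 42, -25), (-25, 58, 11), (11, 52, -40), (-40, 28, 23), (23, 64, -4), (-4, 64, 23), (23, 28, -40), (-40, 52, 11), (11, 58, -25), (-25, 42, 27), … (2 more)
river cycle of g (length 12): (-25, 58, 11), (11, 52, -40), (-40, 28, 23), (23, 64, -4), (-4, 64, 23), (23, 28, -40), (-40, 52, 11), (11, 58, -25), (-25, 42, 27), (27, 66, -1), … (2 more)
cycles coincide ⇒ equivalent

yes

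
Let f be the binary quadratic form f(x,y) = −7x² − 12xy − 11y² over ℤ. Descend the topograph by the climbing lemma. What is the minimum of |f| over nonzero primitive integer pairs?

translate: b→-2 (≡12 mod 14), so (7,12,11)→(7,-2,6)
flip: (7,-2,6)→(6,2,7)
reduced (well bottom): (6,2,7) with a≤c, −a<b≤a
well minimum |f| = |-6| = 6 (negative-definite)

6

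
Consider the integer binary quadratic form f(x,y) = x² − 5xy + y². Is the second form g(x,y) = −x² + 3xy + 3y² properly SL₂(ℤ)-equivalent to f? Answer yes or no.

D₁ = 21, D₂ = 21
river cycle of f (length 2): (1, 3, -3), (-3, 3, 1)
river cycle of g (length 2): (3, 3, -1), (-1, 3, 3)
cycles differ ⇒ inequivalent

no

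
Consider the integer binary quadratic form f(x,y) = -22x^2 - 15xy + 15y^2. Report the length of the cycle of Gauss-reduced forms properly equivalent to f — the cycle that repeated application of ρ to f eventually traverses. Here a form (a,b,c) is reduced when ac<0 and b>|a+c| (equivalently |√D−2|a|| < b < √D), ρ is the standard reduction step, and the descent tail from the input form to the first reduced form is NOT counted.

D = 1545, ⌊√D⌋ = 39
descent: ρ → (15,15,-22)  [lands on river]
river: ρ → (-22,29,8)
river: ρ → (8,35,-10)
river: ρ → (-10,25,23)
river: ρ → (23,21,-12)
river: ρ → (-12,27,17)
river: ρ → (17,7,-22)
river: ρ → (-22,37,2)
river: ρ → (2,39,-3)
river: ρ → (-3,39,2)
river: ρ → (2,37,-22)
river: ρ → (-22,7,17)
river: ρ → (17,27,-12)
river: ρ → (-12,21,23)
river: ρ → (23,25,-10)
river: ρ → (-10,35,8)
river: ρ → (8,29,-22)
river: ρ → (-22,15,15)
ρ-cycle length = 18 (tail of 1 descent step not counted)

18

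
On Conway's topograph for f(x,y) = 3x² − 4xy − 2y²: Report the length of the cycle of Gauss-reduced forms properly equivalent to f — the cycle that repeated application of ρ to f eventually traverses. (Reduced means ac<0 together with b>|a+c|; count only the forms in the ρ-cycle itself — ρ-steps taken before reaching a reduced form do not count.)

D = 40, ⌊√D⌋ = 6
descent: ρ → (-2,4,3)  [lands on river]
river: ρ → (3,2,-3)
river: ρ → (-3,4,2)
river: ρ → (2,4,-3)
river: ρ → (-3,2,3)
river: ρ → (3,4,-2)
ρ-cycle length = 6 (tail of 1 descent step not counted)

6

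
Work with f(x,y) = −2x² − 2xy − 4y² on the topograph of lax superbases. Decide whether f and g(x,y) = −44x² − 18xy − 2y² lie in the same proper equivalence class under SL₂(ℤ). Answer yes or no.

D₁ = -28, D₂ = -28
f is negative-definite; reduce −f:
−f: reduced (well bottom): (2,2,4) with a≤c, −a<b≤a
flip sign back: reduced form of f is (-2,-2,-4)
g is negative-definite; reduce −g:
−g: flip: (44,18,2)→(2,-18,44)
−g: translate: b→2 (≡-18 mod 4), so (2,-18,44)→(2,2,4)
−g: reduced (well bottom): (2,2,4) with a≤c, −a<b≤a
flip sign back: reduced form of g is (-2,-2,-4)
reduced forms (-2, -2, -4) vs (-2, -2, -4) ⇒ equivalent

yes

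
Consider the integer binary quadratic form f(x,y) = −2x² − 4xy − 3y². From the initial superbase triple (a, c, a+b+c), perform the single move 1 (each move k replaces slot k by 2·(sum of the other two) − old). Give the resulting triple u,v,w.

start (-2,-3,-9) = (f(1,0),f(0,1),f(1,1))
replace slot 1: 2·((-3)+(-9)) − (-2) = -22 → (-22,-3,-9)

-22,-3,-9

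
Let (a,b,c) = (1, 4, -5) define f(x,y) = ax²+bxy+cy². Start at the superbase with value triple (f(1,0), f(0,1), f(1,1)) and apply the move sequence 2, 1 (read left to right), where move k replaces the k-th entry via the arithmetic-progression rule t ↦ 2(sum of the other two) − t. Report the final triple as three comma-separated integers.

start (1,-5,0) = (f(1,0),f(0,1),f(1,1))
replace slot 2: 2·(1+0) − (-5) = 7 → (1,7,0)
replace slot 1: 2·(7+0) − 1 = 13 → (13,7,0)

13,7,0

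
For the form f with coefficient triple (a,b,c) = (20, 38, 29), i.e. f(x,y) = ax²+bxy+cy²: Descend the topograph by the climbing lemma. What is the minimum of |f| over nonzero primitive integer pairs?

translate: b→-2 (≡38 mod 40), so (20,38,29)→(20,-2,11)
flip: (20,-2,11)→(11,2,20)
reduced (well bottom): (11,2,20) with a≤c, −a<b≤a
well minimum = a = 11

11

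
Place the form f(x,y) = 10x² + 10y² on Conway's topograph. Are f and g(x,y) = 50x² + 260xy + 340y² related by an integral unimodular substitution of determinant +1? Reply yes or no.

D₁ = -400, D₂ = -400
f: reduced (well bottom): (10,0,10) with a≤c, −a<b≤a
g: translate: b→-40 (≡260 mod 100), so (50,260,340)→(50,-40,10)
g: flip: (50,-40,10)→(10,40,50)
g: translate: b→0 (≡40 mod 20), so (10,40,50)→(10,0,10)
g: reduced (well bottom): (10,0,10) with a≤c, −a<b≤a
reduced forms (10, 0, 10) vs (10, 0, 10) ⇒ equivalent

yes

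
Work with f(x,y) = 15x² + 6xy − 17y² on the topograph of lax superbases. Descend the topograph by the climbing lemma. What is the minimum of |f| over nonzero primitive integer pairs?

river: ρ → (-17,28,4)
river: ρ → (4,28,-17)
river: ρ → (-17,6,15)
river: ρ → (15,24,-8)
river: ρ → (-8,24,15)
river: ρ → (15,6,-17)
closes: descent 0, river 6
min |a| on river = 4

4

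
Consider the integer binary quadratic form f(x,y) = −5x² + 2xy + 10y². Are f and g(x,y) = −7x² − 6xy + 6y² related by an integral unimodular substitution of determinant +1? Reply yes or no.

D₁ = 204, D₂ = 204
river cycle of f (length 6): (-5, 12, 3), (3, 12, -5), (-5, 8, 7), (7, 6, -6), (-6, 6, 7), (7, 8, -5)
river cycle of g (length 6): (6, 6, -7), (-7, 8, 5), (5, 12, -3), (-3, 12, 5), (5, 8, -7), (-7, 6, 6)
cycles differ ⇒ inequivalent

no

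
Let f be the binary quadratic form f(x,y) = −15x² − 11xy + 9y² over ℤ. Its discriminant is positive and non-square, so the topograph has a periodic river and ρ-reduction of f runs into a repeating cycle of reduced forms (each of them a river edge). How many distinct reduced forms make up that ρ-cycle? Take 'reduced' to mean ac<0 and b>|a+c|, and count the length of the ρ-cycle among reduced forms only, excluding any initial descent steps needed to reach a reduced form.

D = 661, ⌊√D⌋ = 25
descent: ρ → (9,11,-15)  [lands on river]
river: ρ → (-15,19,5)
river: ρ → (5,21,-11)
river: ρ → (-11,23,3)
river: ρ → (3,25,-3)
river: ρ → (-3,23,11)
river: ρ → (11,21,-5)
river: ρ → (-5,19,15)
river: ρ → (15,11,-9)
river: ρ → (-9,25,1)
river: ρ → (1,25,-9)
river: ρ → (-9,11,15)
river: ρ → (15,19,-5)
river: ρ → (-5,21,11)
river: ρ → (11,23,-3)
river: ρ → (-3,25,3)
river: ρ → (3,23,-11)
river: ρ → (-11,21,5)
river: ρ → (5,19,-15)
river: ρ → (-15,11,9)
river: ρ → (9,25,-1)
river: ρ → (-1,25,9)
ρ-cycle length = 22 (tail of 1 descent step not counted)

22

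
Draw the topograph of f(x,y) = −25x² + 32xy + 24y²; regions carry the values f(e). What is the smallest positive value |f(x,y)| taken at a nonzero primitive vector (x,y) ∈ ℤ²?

river: ρ → (24,16,-33)
river: ρ → (-33,50,7)
river: ρ → (7,48,-40)
river: ρ → (-40,32,15)
river: ρ → (15,58,-1)
river: ρ → (-1,58,15)
river: ρ → (15,32,-40)
river: ρ → (-40,48,7)
river: ρ → (7,50,-33)
river: ρ → (-33,16,24)
river: ρ → (24,32,-25)
river: ρ → (-25,18,31)
river: ρ → (31,44,-12)
river: ρ → (-12,52,15)
river: ρ → (15,38,-33)
river: ρ → (-33,28,20)
river: ρ → (20,52,-9)
river: ρ → (-9,56,8)
river: ρ → (8,56,-9)
river: ρ → (-9,52,20)
river: ρ → (20,28,-33)
river: ρ → (-33,38,15)
river: ρ → (15,52,-12)
river: ρ → (-12,44,31)
river: ρ → (31,18,-25)
river: ρ → (-25,32,24)
closes: descent 0, river 26
min |a| on river = 1

1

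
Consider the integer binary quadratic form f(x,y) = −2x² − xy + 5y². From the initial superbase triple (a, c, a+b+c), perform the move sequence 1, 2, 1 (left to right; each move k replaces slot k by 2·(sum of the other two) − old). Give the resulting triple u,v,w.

start (-2,5,2) = (f(1,0),f(0,1),f(1,1))
replace slot 1: 2·(5+2) − (-2) = 16 → (16,5,2)
replace slot 2: 2·(16+2) − 5 = 31 → (16,31,2)
replace slot 1: 2·(31+2) − 16 = 50 → (50,31,2)

50,31,2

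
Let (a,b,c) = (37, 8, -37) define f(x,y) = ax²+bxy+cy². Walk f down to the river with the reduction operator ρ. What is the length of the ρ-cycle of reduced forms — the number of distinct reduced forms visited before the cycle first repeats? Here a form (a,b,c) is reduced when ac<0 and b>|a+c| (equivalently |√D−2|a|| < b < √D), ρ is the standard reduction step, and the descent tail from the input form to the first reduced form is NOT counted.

D = 5540, ⌊√D⌋ = 74
river: ρ → (-37,66,8)
river: ρ → (8,62,-53)
river: ρ → (-53,44,17)
river: ρ → (17,58,-32)
river: ρ → (-32,70,5)
river: ρ → (5,70,-32)
river: ρ → (-32,58,17)
river: ρ → (17,44,-53)
river: ρ → (-53,62,8)
river: ρ → (8,66,-37)
river: ρ → (-37,8,37)
river: ρ → (37,66,-8)
river: ρ → (-8,62,53)
river: ρ → (53,44,-17)
river: ρ → (-17,58,32)
river: ρ → (32,70,-5)
river: ρ → (-5,70,32)
river: ρ → (32,58,-17)
river: ρ → (-17,44,53)
river: ρ → (53,62,-8)
river: ρ → (-8,66,37)
river: ρ → (37,8,-37)
ρ-cycle length = 22 (tail of 0 descent steps not counted)

22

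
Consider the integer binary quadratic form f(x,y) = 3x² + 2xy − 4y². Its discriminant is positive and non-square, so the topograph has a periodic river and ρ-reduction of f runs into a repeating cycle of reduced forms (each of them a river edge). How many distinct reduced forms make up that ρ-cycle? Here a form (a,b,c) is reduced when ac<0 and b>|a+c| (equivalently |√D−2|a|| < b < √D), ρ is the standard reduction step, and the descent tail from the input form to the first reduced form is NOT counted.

D = 52, ⌊√D⌋ = 7
river: ρ → (-4,6,1)
river: ρ → (1,6,-4)
river: ρ → (-4,2,3)
river: ρ → (3,4,-3)
river: ρ → (-3,2,4)
river: ρ → (4,6,-1)
river: ρ → (-1,6,4)
river: ρ → (4,2,-3)
river: ρ → (-3,4,3)
river: ρ → (3,2,-4)
ρ-cycle length = 10 (tail of 0 descent steps not counted)

10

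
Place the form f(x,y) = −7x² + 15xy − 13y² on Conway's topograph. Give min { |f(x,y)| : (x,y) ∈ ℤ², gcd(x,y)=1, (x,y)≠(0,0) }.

translate: b→-1 (≡-15 mod 14), so (7,-15,13)→(7,-1,5)
flip: (7,-1,5)→(5,1,7)
reduced (well bottom): (5,1,7) with a≤c, −a<b≤a
well minimum |f| = |-5| = 5 (negative-definite)

5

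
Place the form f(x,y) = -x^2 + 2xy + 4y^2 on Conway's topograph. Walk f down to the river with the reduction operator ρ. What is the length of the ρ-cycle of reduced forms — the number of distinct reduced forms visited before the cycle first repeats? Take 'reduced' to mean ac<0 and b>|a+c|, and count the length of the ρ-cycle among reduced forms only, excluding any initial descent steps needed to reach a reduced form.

D = 20, ⌊√D⌋ = 4
descent: ρ → (4,-2,-1)
descent: ρ → (-1,4,1)  [lands on river]
river: ρ → (1,4,-1)
ρ-cycle length = 2 (tail of 2 descent steps not counted)

2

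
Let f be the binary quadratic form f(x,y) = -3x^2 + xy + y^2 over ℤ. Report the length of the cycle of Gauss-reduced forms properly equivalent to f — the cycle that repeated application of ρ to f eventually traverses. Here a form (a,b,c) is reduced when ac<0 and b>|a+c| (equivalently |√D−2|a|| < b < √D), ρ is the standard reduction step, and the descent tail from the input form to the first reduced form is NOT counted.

D = 13, ⌊√D⌋ = 3
descent: ρ → (1,3,-1)  [lands on river]
river: ρ → (-1,3,1)
ρ-cycle length = 2 (tail of 1 descent step not counted)

2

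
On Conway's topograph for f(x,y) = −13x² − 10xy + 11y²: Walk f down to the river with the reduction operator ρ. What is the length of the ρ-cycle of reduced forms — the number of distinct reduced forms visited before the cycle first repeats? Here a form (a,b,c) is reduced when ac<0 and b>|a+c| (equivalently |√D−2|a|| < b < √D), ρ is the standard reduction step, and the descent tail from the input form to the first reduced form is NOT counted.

D = 672, ⌊√D⌋ = 25
descent: ρ → (11,10,-13)  [lands on river]
river: ρ → (-13,16,8)
river: ρ → (8,16,-13)
river: ρ → (-13,10,11)
river: ρ → (11,12,-12)
river: ρ → (-12,12,11)
ρ-cycle length = 6 (tail of 1 descent step not counted)

6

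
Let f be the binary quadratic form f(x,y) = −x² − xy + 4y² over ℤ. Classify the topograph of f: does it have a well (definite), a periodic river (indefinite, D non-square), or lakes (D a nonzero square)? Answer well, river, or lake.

D = b²−4ac = (-1)² − 4·(-1)·4 = 17
D > 0 non-square ⇒ indefinite ⇒ periodic river

river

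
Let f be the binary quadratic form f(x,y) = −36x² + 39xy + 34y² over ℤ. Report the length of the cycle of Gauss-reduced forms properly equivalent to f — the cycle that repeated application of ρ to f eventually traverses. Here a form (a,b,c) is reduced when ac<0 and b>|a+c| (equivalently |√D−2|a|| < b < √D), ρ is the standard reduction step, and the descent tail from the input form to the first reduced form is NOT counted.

D = 6417, ⌊√D⌋ = 80
river: ρ → (34,29,-41)
river: ρ → (-41,53,22)
river: ρ → (22,79,-2)
river: ρ → (-2,77,61)
river: ρ → (61,45,-18)
river: ρ → (-18,63,34)
river: ρ → (34,73,-8)
river: ρ → (-8,71,43)
river: ρ → (43,15,-36)
river: ρ → (-36,57,22)
river: ρ → (22,75,-9)
river: ρ → (-9,69,46)
river: ρ → (46,23,-32)
river: ρ → (-32,41,37)
river: ρ → (37,33,-36)
river: ρ → (-36,39,34)
ρ-cycle length = 16 (tail of 0 descent steps not counted)

16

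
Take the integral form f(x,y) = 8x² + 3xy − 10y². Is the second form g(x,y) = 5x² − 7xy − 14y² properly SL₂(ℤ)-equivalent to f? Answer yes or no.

D₁ = 329, D₂ = 329
river cycle of f (length 16): (-10, 17, 1), (1, 17, -10), (-10, 3, 8), (8, 13, -5), (-5, 17, 2), (2, 15, -13), (-13, 11, 4), (4, 13, -10), (-10, 7, 7), (7, 7, -10), … (6 more)
river cycle of g (length 16): (5, 13, -8), (-8, 3, 10), (10, 17, -1), (-1, 17, 10), (10, 3, -8), (-8, 13, 5), (5, 17, -2), (-2, 15, 13), (13, 11, -4), (-4, 13, 10), … (6 more)
cycles differ ⇒ inequivalent

no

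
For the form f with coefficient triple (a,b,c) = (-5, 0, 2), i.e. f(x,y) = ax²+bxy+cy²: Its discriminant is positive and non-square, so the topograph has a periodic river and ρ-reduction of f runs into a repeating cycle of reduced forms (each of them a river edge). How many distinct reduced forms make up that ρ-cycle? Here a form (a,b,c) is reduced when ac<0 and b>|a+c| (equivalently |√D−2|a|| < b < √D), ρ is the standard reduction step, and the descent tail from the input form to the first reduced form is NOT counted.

D = 40, ⌊√D⌋ = 6
descent: ρ → (2,4,-3)  [lands on river]
river: ρ → (-3,2,3)
river: ρ → (3,4,-2)
river: ρ → (-2,4,3)
river: ρ → (3,2,-3)
river: ρ → (-3,4,2)
ρ-cycle length = 6 (tail of 1 descent step not counted)

6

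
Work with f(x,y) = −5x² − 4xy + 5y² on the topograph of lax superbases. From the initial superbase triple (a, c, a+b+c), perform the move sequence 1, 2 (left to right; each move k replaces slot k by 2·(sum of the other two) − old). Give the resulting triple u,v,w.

start (-5,5,-4) = (f(1,0),f(0,1),f(1,1))
replace slot 1: 2·(5+(-4)) − (-5) = 7 → (7,5,-4)
replace slot 2: 2·(7+(-4)) − 5 = 1 → (7,1,-4)

7,1,-4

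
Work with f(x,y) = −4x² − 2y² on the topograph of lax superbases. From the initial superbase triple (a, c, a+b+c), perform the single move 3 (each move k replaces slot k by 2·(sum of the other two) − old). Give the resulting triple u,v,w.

start (-4,-2,-6) = (f(1,0),f(0,1),f(1,1))
replace slot 3: 2·((-4)+(-2)) − (-6) = -6 → (-4,-2,-6)

-4,-2,-6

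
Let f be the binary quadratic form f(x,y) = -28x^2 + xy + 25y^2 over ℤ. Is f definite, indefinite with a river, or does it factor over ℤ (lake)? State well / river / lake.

D = b²−4ac = 1² − 4·(-28)·25 = 2801
D > 0 non-square ⇒ indefinite ⇒ periodic river

river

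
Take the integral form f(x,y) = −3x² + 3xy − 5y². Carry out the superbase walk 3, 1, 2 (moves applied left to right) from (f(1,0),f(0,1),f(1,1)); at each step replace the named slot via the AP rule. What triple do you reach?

start (-3,-5,-5) = (f(1,0),f(0,1),f(1,1))
replace slot 3: 2·((-3)+(-5)) − (-5) = -11 → (-3,-5,-11)
replace slot 1: 2·((-5)+(-11)) − (-3) = -29 → (-29,-5,-11)
replace slot 2: 2·((-29)+(-11)) − (-5) = -75 → (-29,-75,-11)

-29,-75,-11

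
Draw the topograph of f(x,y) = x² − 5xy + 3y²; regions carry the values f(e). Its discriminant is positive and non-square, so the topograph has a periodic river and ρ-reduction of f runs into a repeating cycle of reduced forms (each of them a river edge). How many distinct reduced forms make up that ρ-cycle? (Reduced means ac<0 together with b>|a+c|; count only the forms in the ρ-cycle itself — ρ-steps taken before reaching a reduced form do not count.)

D = 13, ⌊√D⌋ = 3
descent: ρ → (3,-1,-1)
descent: ρ → (-1,3,1)  [lands on river]
river: ρ → (1,3,-1)
ρ-cycle length = 2 (tail of 2 descent steps not counted)

2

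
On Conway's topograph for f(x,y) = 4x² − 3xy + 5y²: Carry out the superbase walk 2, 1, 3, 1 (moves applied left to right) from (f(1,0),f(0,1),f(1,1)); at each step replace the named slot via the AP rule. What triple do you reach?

start (4,5,6) = (f(1,0),f(0,1),f(1,1))
replace slot 2: 2·(4+6) − 5 = 15 → (4,15,6)
replace slot 1: 2·(15+6) − 4 = 38 → (38,15,6)
replace slot 3: 2·(38+15) − 6 = 100 → (38,15,100)
replace slot 1: 2·(15+100) − 38 = 192 → (192,15,100)

192,15,100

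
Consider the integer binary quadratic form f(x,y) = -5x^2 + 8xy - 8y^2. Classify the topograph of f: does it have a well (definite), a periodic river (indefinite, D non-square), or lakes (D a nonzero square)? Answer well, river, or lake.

D = b²−4ac = 8² − 4·(-5)·(-8) = -96
D < 0 ⇒ definite ⇒ every region one sign ⇒ single well

well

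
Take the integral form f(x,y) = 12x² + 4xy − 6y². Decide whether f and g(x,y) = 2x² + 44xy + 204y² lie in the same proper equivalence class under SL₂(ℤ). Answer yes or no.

D₁ = 304, D₂ = 304
river cycle of f (length 6): (-6, 8, 10), (10, 12, -4), (-4, 12, 10), (10, 8, -6), (-6, 16, 2), (2, 16, -6)
river cycle of g (length 6): (2, 16, -6), (-6, 8, 10), (10, 12, -4), (-4, 12, 10), (10, 8, -6), (-6, 16, 2)
cycles coincide ⇒ equivalent

yes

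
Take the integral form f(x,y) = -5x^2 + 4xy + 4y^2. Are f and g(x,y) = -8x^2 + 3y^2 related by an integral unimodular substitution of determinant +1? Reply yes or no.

D₁ = 96, D₂ = 96
river cycle of f (length 4): (4, 4, -5), (-5, 6, 3), (3, 6, -5), (-5, 4, 4)
river cycle of g (length 4): (3, 6, -5), (-5, 4, 4), (4, 4, -5), (-5, 6, 3)
cycles coincide ⇒ equivalent

yes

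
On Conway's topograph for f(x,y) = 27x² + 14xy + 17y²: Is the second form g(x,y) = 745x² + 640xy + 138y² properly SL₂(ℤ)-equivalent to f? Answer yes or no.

D₁ = -1640, D₂ = -1640
f: flip: (27,14,17)→(17,-14,27)
f: reduced (well bottom): (17,-14,27) with a≤c, −a<b≤a
g: flip: (745,640,138)→(138,-640,745)
g: translate: b→-88 (≡-640 mod 276), so (138,-640,745)→(138,-88,17)
g: flip: (138,-88,17)→(17,88,138)
g: translate: b→-14 (≡88 mod 34), so (17,88,138)→(17,-14,27)
g: reduced (well bottom): (17,-14,27) with a≤c, −a<b≤a
reduced forms (17, -14, 27) vs (17, -14, 27) ⇒ equivalent

yes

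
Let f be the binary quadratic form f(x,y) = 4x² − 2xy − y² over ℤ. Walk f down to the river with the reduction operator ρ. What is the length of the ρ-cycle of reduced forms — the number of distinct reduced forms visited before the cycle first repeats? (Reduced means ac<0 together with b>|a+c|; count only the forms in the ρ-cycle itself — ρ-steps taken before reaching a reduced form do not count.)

D = 20, ⌊√D⌋ = 4
descent: ρ → (-1,4,1)  [lands on river]
river: ρ → (1,4,-1)
ρ-cycle length = 2 (tail of 1 descent step not counted)

2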